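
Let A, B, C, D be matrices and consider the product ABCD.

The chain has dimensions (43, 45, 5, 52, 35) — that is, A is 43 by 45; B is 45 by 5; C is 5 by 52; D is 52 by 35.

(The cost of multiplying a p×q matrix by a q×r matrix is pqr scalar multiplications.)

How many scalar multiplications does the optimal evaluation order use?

26300

Adjacent pairs: AB = 43·45·5 = 9675; BC = 45·5·52 = 11700; CD = 5·52·35 = 9100.
Length 3: A..C: k=1: 0+11700+43·45·52=112320; k=2: 9675+0+43·5·52=20855 → min 20855 | B..D: k=2: 0+9100+45·5·35=16975; k=3: 11700+0+45·52·35=93600 → min 16975.
Length 4: A..D: k=1: 0+16975+43·45·35=84700; k=2: 9675+9100+43·5·35=26300; k=3: 20855+0+43·52·35=99115 → min 26300.
Optimal order: ((AB)(CD)) with cost 26300.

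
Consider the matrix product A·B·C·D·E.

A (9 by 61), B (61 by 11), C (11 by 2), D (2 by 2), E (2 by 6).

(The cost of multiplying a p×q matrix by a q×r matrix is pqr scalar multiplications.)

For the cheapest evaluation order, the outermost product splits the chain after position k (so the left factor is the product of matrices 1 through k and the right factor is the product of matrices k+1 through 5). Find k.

3

Adjacent pairs: AB = 9·61·11 = 6039; BC = 61·11·2 = 1342; CD = 11·2·2 = 44; DE = 2·2·6 = 24.
Length 3: A..C: k=1: 0+1342+9·61·2=2440; k=2: 6039+0+9·11·2=6237 → min 2440 | B..D: k=2: 0+44+61·11·2=1386; k=3: 1342+0+61·2·2=1586 → min 1386 | C..E: k=3: 0+24+11·2·6=156; k=4: 44+0+11·2·6=176 → min 156.
Length 4: A..D: k=1: 0+1386+9·61·2=2484; k=2: 6039+44+9·11·2=6281; k=3: 2440+0+9·2·2=2476 → min 2476 | B..E: k=2: 0+156+61·11·6=4182; k=3: 1342+24+61·2·6=2098; k=4: 1386+0+61·2·6=2118 → min 2098.
Top-level splits: k=1: (A..A)·(B..E) → 0+2098+9·61·6 = 5392; k=2: (A..B)·(C..E) → 6039+156+9·11·6 = 6789; k=3: (A..C)·(D..E) → 2440+24+9·2·6 = 2572; k=4: (A..D)·(E..E) → 2476+0+9·2·6 = 2584.
Best split is after C, i.e. k = 3.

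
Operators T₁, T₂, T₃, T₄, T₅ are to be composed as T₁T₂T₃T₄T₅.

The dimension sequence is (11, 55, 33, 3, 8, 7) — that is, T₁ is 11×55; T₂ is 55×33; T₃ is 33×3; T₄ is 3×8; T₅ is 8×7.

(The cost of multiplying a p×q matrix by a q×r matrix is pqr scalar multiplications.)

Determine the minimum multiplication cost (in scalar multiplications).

7659

Adjacent pairs: T₁T₂ = 11·55·33 = 19965; T₂T₃ = 55·33·3 = 5445; T₃T₄ = 33·3·8 = 792; T₄T₅ = 3·8·7 = 168.
Length 3: T₁..T₃: k=1: 0+5445+11·55·3=7260; k=2: 19965+0+11·33·3=21054 → min 7260 | T₂..T₄: k=2: 0+792+55·33·8=15312; k=3: 5445+0+55·3·8=6765 → min 6765 | T₃..T₅: k=3: 0+168+33·3·7=861; k=4: 792+0+33·8·7=2640 → min 861.
Length 4: T₁..T₄: k=1: 0+6765+11·55·8=11605; k=2: 19965+792+11·33·8=23661; k=3: 7260+0+11·3·8=7524 → min 7524 | T₂..T₅: k=2: 0+861+55·33·7=13566; k=3: 5445+168+55·3·7=6768; k=4: 6765+0+55·8·7=9845 → min 6768.
Length 5: T₁..T₅: k=1: 0+6768+11·55·7=11003; k=2: 19965+861+11·33·7=23367; k=3: 7260+168+11·3·7=7659; k=4: 7524+0+11·8·7=8140 → min 7659.
Optimal order: ((T₁(T₂T₃))(T₄T₅)) with cost 7659.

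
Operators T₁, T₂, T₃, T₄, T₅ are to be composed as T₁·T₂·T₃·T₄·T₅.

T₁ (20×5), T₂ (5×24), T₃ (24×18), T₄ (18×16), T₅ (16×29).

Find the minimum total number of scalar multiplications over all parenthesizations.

Adjacent pairs: T₁T₂ = 20·5·24 = 2400; T₂T₃ = 5·24·18 = 2160; T₃T₄ = 24·18·16 = 6912; T₄T₅ = 18·16·29 = 8352.
Length 3: T₁..T₃: k=1: 0+2160+20·5·18=3960; k=2: 2400+0+20·24·18=11040 → min 3960 | T₂..T₄: k=2: 0+6912+5·24·16=8832; k=3: 2160+0+5·18·16=3600 → min 3600 | T₃..T₅: k=3: 0+8352+24·18·29=20880; k=4: 6912+0+24·16·29=18048 → min 18048.
Length 4: T₁..T₄: k=1: 0+3600+20·5·16=5200; k=2: 2400+6912+20·24·16=16992; k=3: 3960+0+20·18·16=9720 → min 5200 | T₂..T₅: k=2: 0+18048+5·24·29=21528; k=3: 2160+8352+5·18·29=13122; k=4: 3600+0+5·16·29=5920 → min 5920.
Length 5: T₁..T₅: k=1: 0+5920+20·5·29=8820; k=2: 2400+18048+20·24·29=34368; k=3: 3960+8352+20·18·29=22752; k=4: 5200+0+20·16·29=14480 → min 8820.
Optimal order: (T₁·(((T₂·T₃)·T₄)·T₅)) with cost 8820.

8820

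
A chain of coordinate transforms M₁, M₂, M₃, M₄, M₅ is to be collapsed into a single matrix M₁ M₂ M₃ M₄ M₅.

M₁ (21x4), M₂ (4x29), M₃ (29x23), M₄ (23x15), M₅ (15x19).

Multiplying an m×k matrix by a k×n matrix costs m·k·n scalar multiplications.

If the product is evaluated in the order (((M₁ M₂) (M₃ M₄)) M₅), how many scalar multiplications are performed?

27561

(M₁ M₂): 21×4 by 4×29 → 21×29, cost 21·4·29 = 2436
(M₃ M₄): 29×23 by 23×15 → 29×15, cost 29·23·15 = 10005
((M₁ M₂) (M₃ M₄)): 21×29 by 29×15 → 21×15, cost 21·29·15 = 9135; cumulative 21576
(((M₁ M₂) (M₃ M₄)) M₅): 21×15 by 15×19 → 21×19, cost 21·15·19 = 5985; cumulative 27561
Total: 27561 scalar multiplications.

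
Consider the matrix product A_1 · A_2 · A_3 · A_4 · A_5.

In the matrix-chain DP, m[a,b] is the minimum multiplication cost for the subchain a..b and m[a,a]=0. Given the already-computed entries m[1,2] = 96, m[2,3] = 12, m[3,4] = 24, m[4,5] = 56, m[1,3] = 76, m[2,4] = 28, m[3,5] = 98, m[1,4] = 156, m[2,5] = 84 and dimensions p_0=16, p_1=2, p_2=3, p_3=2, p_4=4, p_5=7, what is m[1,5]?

m[1,5] = min over k∈[1,4] of m[1,k]+m[k+1,5]+p_{0}·p_k·p_{5}.
k=1: 0 + 84 + 16·2·7 = 308; k=2: 96 + 98 + 16·3·7 = 530; k=3: 76 + 56 + 16·2·7 = 356; k=4: 156 + 0 + 16·4·7 = 604.
Minimum: 308 at k=1.

308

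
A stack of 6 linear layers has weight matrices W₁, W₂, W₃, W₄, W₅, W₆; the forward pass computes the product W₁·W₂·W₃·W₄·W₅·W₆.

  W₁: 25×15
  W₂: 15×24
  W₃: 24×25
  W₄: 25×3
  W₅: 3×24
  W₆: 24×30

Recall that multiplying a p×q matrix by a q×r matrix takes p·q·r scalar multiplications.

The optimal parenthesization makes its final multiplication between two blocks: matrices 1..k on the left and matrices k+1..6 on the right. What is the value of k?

4

Adjacent pairs: W₁W₂ = 25·15·24 = 9000; W₂W₃ = 15·24·25 = 9000; W₃W₄ = 24·25·3 = 1800; W₄W₅ = 25·3·24 = 1800; W₅W₆ = 3·24·30 = 2160.
Length 3: W₁..W₃: k=1: 0+9000+25·15·25=18375; k=2: 9000+0+25·24·25=24000 → min 18375 | W₂..W₄: k=2: 0+1800+15·24·3=2880; k=3: 9000+0+15·25·3=10125 → min 2880 | W₃..W₅: k=3: 0+1800+24·25·24=16200; k=4: 1800+0+24·3·24=3528 → min 3528 | W₄..W₆: k=4: 0+2160+25·3·30=4410; k=5: 1800+0+25·24·30=19800 → min 4410.
Length 4: W₁..W₄: k=1: 0+2880+25·15·3=4005; k=2: 9000+1800+25·24·3=12600; k=3: 18375+0+25·25·3=20250 → min 4005 | W₂..W₅: k=2: 0+3528+15·24·24=12168; k=3: 9000+1800+15·25·24=19800; k=4: 2880+0+15·3·24=3960 → min 3960 | W₃..W₆: k=3: 0+4410+24·25·30=22410; k=4: 1800+2160+24·3·30=6120; k=5: 3528+0+24·24·30=20808 → min 6120.
Length 5: W₁..W₅: k=1: 0+3960+25·15·24=12960; k=2: 9000+3528+25·24·24=26928; k=3: 18375+1800+25·25·24=35175; k=4: 4005+0+25·3·24=5805 → min 5805 | W₂..W₆: k=2: 0+6120+15·24·30=16920; k=3: 9000+4410+15·25·30=24660; k=4: 2880+2160+15·3·30=6390; k=5: 3960+0+15·24·30=14760 → min 6390.
Top-level splits: k=1: (W₁..W₁)·(W₂..W₆) → 0+6390+25·15·30 = 17640; k=2: (W₁..W₂)·(W₃..W₆) → 9000+6120+25·24·30 = 33120; k=3: (W₁..W₃)·(W₄..W₆) → 18375+4410+25·25·30 = 41535; k=4: (W₁..W₄)·(W₅..W₆) → 4005+2160+25·3·30 = 8415; k=5: (W₁..W₅)·(W₆..W₆) → 5805+0+25·24·30 = 23805.
Best split is after W₄, i.e. k = 4.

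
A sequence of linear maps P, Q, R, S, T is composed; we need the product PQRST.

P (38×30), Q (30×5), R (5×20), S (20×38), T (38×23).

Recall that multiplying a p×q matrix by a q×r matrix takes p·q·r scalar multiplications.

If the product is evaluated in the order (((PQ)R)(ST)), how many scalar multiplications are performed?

(PQ): 38×30 by 30×5 → 38×5, cost 38·30·5 = 5700
((PQ)R): 38×5 by 5×20 → 38×20, cost 38·5·20 = 3800; cumulative 9500
(ST): 20×38 by 38×23 → 20×23, cost 20·38·23 = 17480
(((PQ)R)(ST)): 38×20 by 20×23 → 38×23, cost 38·20·23 = 17480; cumulative 44460
Total: 44460 scalar multiplications.

44460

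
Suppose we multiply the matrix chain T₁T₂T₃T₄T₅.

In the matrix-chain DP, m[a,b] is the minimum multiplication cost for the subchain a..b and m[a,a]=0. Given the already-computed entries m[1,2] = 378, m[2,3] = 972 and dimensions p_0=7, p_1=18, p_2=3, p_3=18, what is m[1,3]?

756

m[1,3] = min over k∈[1,2] of m[1,k]+m[k+1,3]+p_{0}·p_k·p_{3}.
k=1: 0 + 972 + 7·18·18 = 3240; k=2: 378 + 0 + 7·3·18 = 756.
Minimum: 756 at k=2.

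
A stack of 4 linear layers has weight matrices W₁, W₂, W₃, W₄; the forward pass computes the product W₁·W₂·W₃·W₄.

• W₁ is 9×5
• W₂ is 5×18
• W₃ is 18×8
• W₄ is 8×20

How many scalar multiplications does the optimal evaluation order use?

Adjacent pairs: W₁W₂ = 9·5·18 = 810; W₂W₃ = 5·18·8 = 720; W₃W₄ = 18·8·20 = 2880.
Length 3: W₁..W₃: k=1: 0+720+9·5·8=1080; k=2: 810+0+9·18·8=2106 → min 1080 | W₂..W₄: k=2: 0+2880+5·18·20=4680; k=3: 720+0+5·8·20=1520 → min 1520.
Length 4: W₁..W₄: k=1: 0+1520+9·5·20=2420; k=2: 810+2880+9·18·20=6930; k=3: 1080+0+9·8·20=2520 → min 2420.
Optimal order: (W₁·((W₂·W₃)·W₄)) with cost 2420.

2420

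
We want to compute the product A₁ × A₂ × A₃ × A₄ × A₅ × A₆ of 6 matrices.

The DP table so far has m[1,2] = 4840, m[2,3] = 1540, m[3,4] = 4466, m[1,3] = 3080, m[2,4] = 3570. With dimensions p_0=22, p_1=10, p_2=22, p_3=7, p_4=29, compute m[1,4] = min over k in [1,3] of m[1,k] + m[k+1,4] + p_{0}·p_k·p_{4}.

7546

m[1,4] = min over k∈[1,3] of m[1,k]+m[k+1,4]+p_{0}·p_k·p_{4}.
k=1: 0 + 3570 + 22·10·29 = 9950; k=2: 4840 + 4466 + 22·22·29 = 23342; k=3: 3080 + 0 + 22·7·29 = 7546.
Minimum: 7546 at k=3.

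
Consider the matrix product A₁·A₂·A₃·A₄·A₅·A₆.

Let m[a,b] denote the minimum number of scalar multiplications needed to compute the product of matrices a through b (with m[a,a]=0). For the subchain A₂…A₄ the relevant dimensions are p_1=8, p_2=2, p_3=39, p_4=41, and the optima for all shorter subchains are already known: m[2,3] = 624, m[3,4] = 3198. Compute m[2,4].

m[2,4] = min over k∈[2,3] of m[2,k]+m[k+1,4]+p_{1}·p_k·p_{4}.
k=2: 0 + 3198 + 8·2·41 = 3854; k=3: 624 + 0 + 8·39·41 = 13416.
Minimum: 3854 at k=2.

3854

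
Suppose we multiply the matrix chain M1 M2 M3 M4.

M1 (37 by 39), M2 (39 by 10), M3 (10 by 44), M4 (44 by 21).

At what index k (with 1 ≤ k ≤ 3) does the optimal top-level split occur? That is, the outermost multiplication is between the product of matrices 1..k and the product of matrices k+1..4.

2

Adjacent pairs: M1M2 = 37·39·10 = 14430; M2M3 = 39·10·44 = 17160; M3M4 = 10·44·21 = 9240.
Length 3: M1..M3: k=1: 0+17160+37·39·44=80652; k=2: 14430+0+37·10·44=30710 → min 30710 | M2..M4: k=2: 0+9240+39·10·21=17430; k=3: 17160+0+39·44·21=53196 → min 17430.
Top-level splits: k=1: (M1..M1)·(M2..M4) → 0+17430+37·39·21 = 47733; k=2: (M1..M2)·(M3..M4) → 14430+9240+37·10·21 = 31440; k=3: (M1..M3)·(M4..M4) → 30710+0+37·44·21 = 64898.
Best split is after M2, i.e. k = 2.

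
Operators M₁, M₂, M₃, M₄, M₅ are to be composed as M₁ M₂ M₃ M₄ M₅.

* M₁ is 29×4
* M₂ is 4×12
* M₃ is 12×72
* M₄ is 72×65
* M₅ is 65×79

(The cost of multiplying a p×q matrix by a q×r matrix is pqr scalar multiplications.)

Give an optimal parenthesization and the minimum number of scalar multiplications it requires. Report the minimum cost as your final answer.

51880

Adjacent pairs: M₁M₂ = 29·4·12 = 1392; M₂M₃ = 4·12·72 = 3456; M₃M₄ = 12·72·65 = 56160; M₄M₅ = 72·65·79 = 369720.
Length 3: M₁..M₃: k=1: 0+3456+29·4·72=11808; k=2: 1392+0+29·12·72=26448 → min 11808 | M₂..M₄: k=2: 0+56160+4·12·65=59280; k=3: 3456+0+4·72·65=22176 → min 22176 | M₃..M₅: k=3: 0+369720+12·72·79=437976; k=4: 56160+0+12·65·79=117780 → min 117780.
Length 4: M₁..M₄: k=1: 0+22176+29·4·65=29716; k=2: 1392+56160+29·12·65=80172; k=3: 11808+0+29·72·65=147528 → min 29716 | M₂..M₅: k=2: 0+117780+4·12·79=121572; k=3: 3456+369720+4·72·79=395928; k=4: 22176+0+4·65·79=42716 → min 42716.
Length 5: M₁..M₅: k=1: 0+42716+29·4·79=51880; k=2: 1392+117780+29·12·79=146664; k=3: 11808+369720+29·72·79=546480; k=4: 29716+0+29·65·79=178631 → min 51880.
Optimal parenthesization: (M₁ (((M₂ M₃) M₄) M₅)) with cost 51880.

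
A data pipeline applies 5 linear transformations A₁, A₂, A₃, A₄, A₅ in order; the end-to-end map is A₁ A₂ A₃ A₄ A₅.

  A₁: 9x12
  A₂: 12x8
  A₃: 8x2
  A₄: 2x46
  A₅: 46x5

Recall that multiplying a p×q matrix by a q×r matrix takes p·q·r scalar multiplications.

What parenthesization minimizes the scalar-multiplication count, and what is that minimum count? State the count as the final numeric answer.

958

Adjacent pairs: A₁A₂ = 9·12·8 = 864; A₂A₃ = 12·8·2 = 192; A₃A₄ = 8·2·46 = 736; A₄A₅ = 2·46·5 = 460.
Length 3: A₁..A₃: k=1: 0+192+9·12·2=408; k=2: 864+0+9·8·2=1008 → min 408 | A₂..A₄: k=2: 0+736+12·8·46=5152; k=3: 192+0+12·2·46=1296 → min 1296 | A₃..A₅: k=3: 0+460+8·2·5=540; k=4: 736+0+8·46·5=2576 → min 540.
Length 4: A₁..A₄: k=1: 0+1296+9·12·46=6264; k=2: 864+736+9·8·46=4912; k=3: 408+0+9·2·46=1236 → min 1236 | A₂..A₅: k=2: 0+540+12·8·5=1020; k=3: 192+460+12·2·5=772; k=4: 1296+0+12·46·5=4056 → min 772.
Length 5: A₁..A₅: k=1: 0+772+9·12·5=1312; k=2: 864+540+9·8·5=1764; k=3: 408+460+9·2·5=958; k=4: 1236+0+9·46·5=3306 → min 958.
Optimal parenthesization: ((A₁ (A₂ A₃)) (A₄ A₅)) with cost 958.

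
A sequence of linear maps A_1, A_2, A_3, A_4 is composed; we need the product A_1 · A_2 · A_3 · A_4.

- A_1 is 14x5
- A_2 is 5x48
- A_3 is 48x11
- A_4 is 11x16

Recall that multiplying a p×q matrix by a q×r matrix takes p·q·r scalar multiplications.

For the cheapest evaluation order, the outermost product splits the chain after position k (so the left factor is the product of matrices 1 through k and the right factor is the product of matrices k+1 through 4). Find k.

Adjacent pairs: A_1A_2 = 14·5·48 = 3360; A_2A_3 = 5·48·11 = 2640; A_3A_4 = 48·11·16 = 8448.
Length 3: A_1..A_3: k=1: 0+2640+14·5·11=3410; k=2: 3360+0+14·48·11=10752 → min 3410 | A_2..A_4: k=2: 0+8448+5·48·16=12288; k=3: 2640+0+5·11·16=3520 → min 3520.
Top-level splits: k=1: (A_1..A_1)·(A_2..A_4) → 0+3520+14·5·16 = 4640; k=2: (A_1..A_2)·(A_3..A_4) → 3360+8448+14·48·16 = 22560; k=3: (A_1..A_3)·(A_4..A_4) → 3410+0+14·11·16 = 5874.
Best split is after A_1, i.e. k = 1.

1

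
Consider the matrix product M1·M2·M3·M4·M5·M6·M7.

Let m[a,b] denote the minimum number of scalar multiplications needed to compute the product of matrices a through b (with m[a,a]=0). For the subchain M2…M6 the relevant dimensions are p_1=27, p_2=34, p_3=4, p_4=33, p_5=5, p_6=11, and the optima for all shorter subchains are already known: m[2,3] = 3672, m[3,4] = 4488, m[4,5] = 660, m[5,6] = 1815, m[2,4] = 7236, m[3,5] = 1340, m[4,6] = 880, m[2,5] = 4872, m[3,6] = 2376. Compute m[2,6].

5740

m[2,6] = min over k∈[2,5] of m[2,k]+m[k+1,6]+p_{1}·p_k·p_{6}.
k=2: 0 + 2376 + 27·34·11 = 12474; k=3: 3672 + 880 + 27·4·11 = 5740; k=4: 7236 + 1815 + 27·33·11 = 18852; k=5: 4872 + 0 + 27·5·11 = 6357.
Minimum: 5740 at k=3.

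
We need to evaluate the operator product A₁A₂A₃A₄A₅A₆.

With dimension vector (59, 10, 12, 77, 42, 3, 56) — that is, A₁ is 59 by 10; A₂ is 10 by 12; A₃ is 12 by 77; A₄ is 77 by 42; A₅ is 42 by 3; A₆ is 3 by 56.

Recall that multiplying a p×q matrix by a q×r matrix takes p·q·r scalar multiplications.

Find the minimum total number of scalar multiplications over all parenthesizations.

24516

Adjacent pairs: A₁A₂ = 59·10·12 = 7080; A₂A₃ = 10·12·77 = 9240; A₃A₄ = 12·77·42 = 38808; A₄A₅ = 77·42·3 = 9702; A₅A₆ = 42·3·56 = 7056.
Length 3: A₁..A₃: k=1: 0+9240+59·10·77=54670; k=2: 7080+0+59·12·77=61596 → min 54670 | A₂..A₄: k=2: 0+38808+10·12·42=43848; k=3: 9240+0+10·77·42=41580 → min 41580 | A₃..A₅: k=3: 0+9702+12·77·3=12474; k=4: 38808+0+12·42·3=40320 → min 12474 | A₄..A₆: k=4: 0+7056+77·42·56=188160; k=5: 9702+0+77·3·56=22638 → min 22638.
Length 4: A₁..A₄: k=1: 0+41580+59·10·42=66360; k=2: 7080+38808+59·12·42=75624; k=3: 54670+0+59·77·42=245476 → min 66360 | A₂..A₅: k=2: 0+12474+10·12·3=12834; k=3: 9240+9702+10·77·3=21252; k=4: 41580+0+10·42·3=42840 → min 12834 | A₃..A₆: k=3: 0+22638+12·77·56=74382; k=4: 38808+7056+12·42·56=74088; k=5: 12474+0+12·3·56=14490 → min 14490.
Length 5: A₁..A₅: k=1: 0+12834+59·10·3=14604; k=2: 7080+12474+59·12·3=21678; k=3: 54670+9702+59·77·3=78001; k=4: 66360+0+59·42·3=73794 → min 14604 | A₂..A₆: k=2: 0+14490+10·12·56=21210; k=3: 9240+22638+10·77·56=74998; k=4: 41580+7056+10·42·56=72156; k=5: 12834+0+10·3·56=14514 → min 14514.
Length 6: A₁..A₆: k=1: 0+14514+59·10·56=47554; k=2: 7080+14490+59·12·56=61218; k=3: 54670+22638+59·77·56=331716; k=4: 66360+7056+59·42·56=212184; k=5: 14604+0+59·3·56=24516 → min 24516.
Optimal order: ((A₁(A₂(A₃(A₄A₅))))A₆) with cost 24516.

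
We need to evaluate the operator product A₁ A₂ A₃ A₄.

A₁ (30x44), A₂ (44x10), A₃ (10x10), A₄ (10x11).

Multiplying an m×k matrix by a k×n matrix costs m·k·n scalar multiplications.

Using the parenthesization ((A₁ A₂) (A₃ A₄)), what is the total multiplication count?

17600

(A₁ A₂): 30×44 by 44×10 → 30×10, cost 30·44·10 = 13200
(A₃ A₄): 10×10 by 10×11 → 10×11, cost 10·10·11 = 1100
((A₁ A₂) (A₃ A₄)): 30×10 by 10×11 → 30×11, cost 30·10·11 = 3300; cumulative 17600
Total: 17600 scalar multiplications.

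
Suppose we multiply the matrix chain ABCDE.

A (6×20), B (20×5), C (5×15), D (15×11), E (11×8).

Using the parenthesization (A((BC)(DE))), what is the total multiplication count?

6180

(BC): 20×5 by 5×15 → 20×15, cost 20·5·15 = 1500
(DE): 15×11 by 11×8 → 15×8, cost 15·11·8 = 1320
((BC)(DE)): 20×15 by 15×8 → 20×8, cost 20·15·8 = 2400; cumulative 5220
(A((BC)(DE))): 6×20 by 20×8 → 6×8, cost 6·20·8 = 960; cumulative 6180
Total: 6180 scalar multiplications.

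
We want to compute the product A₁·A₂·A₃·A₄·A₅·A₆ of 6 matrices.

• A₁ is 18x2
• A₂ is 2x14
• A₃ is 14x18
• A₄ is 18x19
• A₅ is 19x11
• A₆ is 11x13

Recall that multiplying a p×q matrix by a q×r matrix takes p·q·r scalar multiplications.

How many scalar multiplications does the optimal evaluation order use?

2360

Adjacent pairs: A₁A₂ = 18·2·14 = 504; A₂A₃ = 2·14·18 = 504; A₃A₄ = 14·18·19 = 4788; A₄A₅ = 18·19·11 = 3762; A₅A₆ = 19·11·13 = 2717.
Length 3: A₁..A₃: k=1: 0+504+18·2·18=1152; k=2: 504+0+18·14·18=5040 → min 1152 | A₂..A₄: k=2: 0+4788+2·14·19=5320; k=3: 504+0+2·18·19=1188 → min 1188 | A₃..A₅: k=3: 0+3762+14·18·11=6534; k=4: 4788+0+14·19·11=7714 → min 6534 | A₄..A₆: k=4: 0+2717+18·19·13=7163; k=5: 3762+0+18·11·13=6336 → min 6336.
Length 4: A₁..A₄: k=1: 0+1188+18·2·19=1872; k=2: 504+4788+18·14·19=10080; k=3: 1152+0+18·18·19=7308 → min 1872 | A₂..A₅: k=2: 0+6534+2·14·11=6842; k=3: 504+3762+2·18·11=4662; k=4: 1188+0+2·19·11=1606 → min 1606 | A₃..A₆: k=3: 0+6336+14·18·13=9612; k=4: 4788+2717+14·19·13=10963; k=5: 6534+0+14·11·13=8536 → min 8536.
Length 5: A₁..A₅: k=1: 0+1606+18·2·11=2002; k=2: 504+6534+18·14·11=9810; k=3: 1152+3762+18·18·11=8478; k=4: 1872+0+18·19·11=5634 → min 2002 | A₂..A₆: k=2: 0+8536+2·14·13=8900; k=3: 504+6336+2·18·13=7308; k=4: 1188+2717+2·19·13=4399; k=5: 1606+0+2·11·13=1892 → min 1892.
Length 6: A₁..A₆: k=1: 0+1892+18·2·13=2360; k=2: 504+8536+18·14·13=12316; k=3: 1152+6336+18·18·13=11700; k=4: 1872+2717+18·19·13=9035; k=5: 2002+0+18·11·13=4576 → min 2360.
Optimal order: (A₁·((((A₂·A₃)·A₄)·A₅)·A₆)) with cost 2360.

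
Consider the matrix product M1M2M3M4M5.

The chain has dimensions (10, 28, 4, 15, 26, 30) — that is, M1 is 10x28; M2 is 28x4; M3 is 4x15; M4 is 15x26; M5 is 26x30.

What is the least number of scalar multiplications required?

7000

Adjacent pairs: M1M2 = 10·28·4 = 1120; M2M3 = 28·4·15 = 1680; M3M4 = 4·15·26 = 1560; M4M5 = 15·26·30 = 11700.
Length 3: M1..M3: k=1: 0+1680+10·28·15=5880; k=2: 1120+0+10·4·15=1720 → min 1720 | M2..M4: k=2: 0+1560+28·4·26=4472; k=3: 1680+0+28·15·26=12600 → min 4472 | M3..M5: k=3: 0+11700+4·15·30=13500; k=4: 1560+0+4·26·30=4680 → min 4680.
Length 4: M1..M4: k=1: 0+4472+10·28·26=11752; k=2: 1120+1560+10·4·26=3720; k=3: 1720+0+10·15·26=5620 → min 3720 | M2..M5: k=2: 0+4680+28·4·30=8040; k=3: 1680+11700+28·15·30=25980; k=4: 4472+0+28·26·30=26312 → min 8040.
Length 5: M1..M5: k=1: 0+8040+10·28·30=16440; k=2: 1120+4680+10·4·30=7000; k=3: 1720+11700+10·15·30=17920; k=4: 3720+0+10·26·30=11520 → min 7000.
Optimal order: ((M1M2)((M3M4)M5)) with cost 7000.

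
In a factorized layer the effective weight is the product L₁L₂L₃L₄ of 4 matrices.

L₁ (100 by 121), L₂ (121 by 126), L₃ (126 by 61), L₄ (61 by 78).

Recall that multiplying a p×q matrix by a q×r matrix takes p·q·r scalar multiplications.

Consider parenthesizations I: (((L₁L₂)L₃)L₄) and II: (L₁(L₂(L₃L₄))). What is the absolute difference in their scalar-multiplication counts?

36504

Order I = (((L₁L₂)L₃)L₄): (L₁L₂): 100×121 by 121×126 → 100×126, cost 100·121·126 = 1524600; ((L₁L₂)L₃): 100×126 by 126×61 → 100×61, cost 100·126·61 = 768600; cumulative 2293200; (((L₁L₂)L₃)L₄): 100×61 by 61×78 → 100×78, cost 100·61·78 = 475800; cumulative 2769000. Total 2769000.
Order II = (L₁(L₂(L₃L₄))): (L₃L₄): 126×61 by 61×78 → 126×78, cost 126·61·78 = 599508; (L₂(L₃L₄)): 121×126 by 126×78 → 121×78, cost 121·126·78 = 1189188; cumulative 1788696; (L₁(L₂(L₃L₄))): 100×121 by 121×78 → 100×78, cost 100·121·78 = 943800; cumulative 2732496. Total 2732496.
Difference: |2769000 − 2732496| = 36504.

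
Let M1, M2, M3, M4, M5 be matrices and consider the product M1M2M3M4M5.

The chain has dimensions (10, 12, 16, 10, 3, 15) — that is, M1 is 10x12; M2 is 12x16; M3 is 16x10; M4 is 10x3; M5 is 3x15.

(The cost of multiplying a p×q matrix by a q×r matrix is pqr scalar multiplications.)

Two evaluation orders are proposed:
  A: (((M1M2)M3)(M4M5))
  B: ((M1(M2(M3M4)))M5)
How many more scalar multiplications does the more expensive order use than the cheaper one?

Order A = (((M1M2)M3)(M4M5)): (M1M2): 10×12 by 12×16 → 10×16, cost 10·12·16 = 1920; ((M1M2)M3): 10×16 by 16×10 → 10×10, cost 10·16·10 = 1600; cumulative 3520; (M4M5): 10×3 by 3×15 → 10×15, cost 10·3·15 = 450; (((M1M2)M3)(M4M5)): 10×10 by 10×15 → 10×15, cost 10·10·15 = 1500; cumulative 5470. Total 5470.
Order B = ((M1(M2(M3M4)))M5): (M3M4): 16×10 by 10×3 → 16×3, cost 16·10·3 = 480; (M2(M3M4)): 12×16 by 16×3 → 12×3, cost 12·16·3 = 576; cumulative 1056; (M1(M2(M3M4))): 10×12 by 12×3 → 10×3, cost 10·12·3 = 360; cumulative 1416; ((M1(M2(M3M4)))M5): 10×3 by 3×15 → 10×15, cost 10·3·15 = 450; cumulative 1866. Total 1866.
Difference: |5470 − 1866| = 3604.

3604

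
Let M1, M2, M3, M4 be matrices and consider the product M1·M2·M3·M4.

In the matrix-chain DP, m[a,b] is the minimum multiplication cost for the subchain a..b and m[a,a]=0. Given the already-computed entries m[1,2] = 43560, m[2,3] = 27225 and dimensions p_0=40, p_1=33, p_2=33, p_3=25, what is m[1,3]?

m[1,3] = min over k∈[1,2] of m[1,k]+m[k+1,3]+p_{0}·p_k·p_{3}.
k=1: 0 + 27225 + 40·33·25 = 60225; k=2: 43560 + 0 + 40·33·25 = 76560.
Minimum: 60225 at k=1.

60225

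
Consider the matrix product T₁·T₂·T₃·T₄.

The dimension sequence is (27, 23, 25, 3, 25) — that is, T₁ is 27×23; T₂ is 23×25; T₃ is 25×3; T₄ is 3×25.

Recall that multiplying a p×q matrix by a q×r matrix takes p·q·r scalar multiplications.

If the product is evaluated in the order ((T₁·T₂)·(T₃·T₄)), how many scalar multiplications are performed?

34275

(T₁·T₂): 27×23 by 23×25 → 27×25, cost 27·23·25 = 15525
(T₃·T₄): 25×3 by 3×25 → 25×25, cost 25·3·25 = 1875
((T₁·T₂)·(T₃·T₄)): 27×25 by 25×25 → 27×25, cost 27·25·25 = 16875; cumulative 34275
Total: 34275 scalar multiplications.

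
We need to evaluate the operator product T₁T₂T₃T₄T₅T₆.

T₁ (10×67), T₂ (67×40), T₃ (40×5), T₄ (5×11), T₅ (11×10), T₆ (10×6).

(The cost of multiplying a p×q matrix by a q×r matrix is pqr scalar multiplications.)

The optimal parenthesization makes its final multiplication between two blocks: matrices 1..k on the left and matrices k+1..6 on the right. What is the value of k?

Adjacent pairs: T₁T₂ = 10·67·40 = 26800; T₂T₃ = 67·40·5 = 13400; T₃T₄ = 40·5·11 = 2200; T₄T₅ = 5·11·10 = 550; T₅T₆ = 11·10·6 = 660.
Length 3: T₁..T₃: k=1: 0+13400+10·67·5=16750; k=2: 26800+0+10·40·5=28800 → min 16750 | T₂..T₄: k=2: 0+2200+67·40·11=31680; k=3: 13400+0+67·5·11=17085 → min 17085 | T₃..T₅: k=3: 0+550+40·5·10=2550; k=4: 2200+0+40·11·10=6600 → min 2550 | T₄..T₆: k=4: 0+660+5·11·6=990; k=5: 550+0+5·10·6=850 → min 850.
Length 4: T₁..T₄: k=1: 0+17085+10·67·11=24455; k=2: 26800+2200+10·40·11=33400; k=3: 16750+0+10·5·11=17300 → min 17300 | T₂..T₅: k=2: 0+2550+67·40·10=29350; k=3: 13400+550+67·5·10=17300; k=4: 17085+0+67·11·10=24455 → min 17300 | T₃..T₆: k=3: 0+850+40·5·6=2050; k=4: 2200+660+40·11·6=5500; k=5: 2550+0+40·10·6=4950 → min 2050.
Length 5: T₁..T₅: k=1: 0+17300+10·67·10=24000; k=2: 26800+2550+10·40·10=33350; k=3: 16750+550+10·5·10=17800; k=4: 17300+0+10·11·10=18400 → min 17800 | T₂..T₆: k=2: 0+2050+67·40·6=18130; k=3: 13400+850+67·5·6=16260; k=4: 17085+660+67·11·6=22167; k=5: 17300+0+67·10·6=21320 → min 16260.
Top-level splits: k=1: (T₁..T₁)·(T₂..T₆) → 0+16260+10·67·6 = 20280; k=2: (T₁..T₂)·(T₃..T₆) → 26800+2050+10·40·6 = 31250; k=3: (T₁..T₃)·(T₄..T₆) → 16750+850+10·5·6 = 17900; k=4: (T₁..T₄)·(T₅..T₆) → 17300+660+10·11·6 = 18620; k=5: (T₁..T₅)·(T₆..T₆) → 17800+0+10·10·6 = 18400.
Best split is after T₃, i.e. k = 3.

3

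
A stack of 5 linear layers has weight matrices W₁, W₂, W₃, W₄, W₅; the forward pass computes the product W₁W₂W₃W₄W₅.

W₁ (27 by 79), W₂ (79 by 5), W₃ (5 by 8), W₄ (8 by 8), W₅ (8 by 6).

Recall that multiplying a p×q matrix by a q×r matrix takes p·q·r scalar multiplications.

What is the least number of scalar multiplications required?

12035

Adjacent pairs: W₁W₂ = 27·79·5 = 10665; W₂W₃ = 79·5·8 = 3160; W₃W₄ = 5·8·8 = 320; W₄W₅ = 8·8·6 = 384.
Length 3: W₁..W₃: k=1: 0+3160+27·79·8=20224; k=2: 10665+0+27·5·8=11745 → min 11745 | W₂..W₄: k=2: 0+320+79·5·8=3480; k=3: 3160+0+79·8·8=8216 → min 3480 | W₃..W₅: k=3: 0+384+5·8·6=624; k=4: 320+0+5·8·6=560 → min 560.
Length 4: W₁..W₄: k=1: 0+3480+27·79·8=20544; k=2: 10665+320+27·5·8=12065; k=3: 11745+0+27·8·8=13473 → min 12065 | W₂..W₅: k=2: 0+560+79·5·6=2930; k=3: 3160+384+79·8·6=7336; k=4: 3480+0+79·8·6=7272 → min 2930.
Length 5: W₁..W₅: k=1: 0+2930+27·79·6=15728; k=2: 10665+560+27·5·6=12035; k=3: 11745+384+27·8·6=13425; k=4: 12065+0+27·8·6=13361 → min 12035.
Optimal order: ((W₁W₂)((W₃W₄)W₅)) with cost 12035.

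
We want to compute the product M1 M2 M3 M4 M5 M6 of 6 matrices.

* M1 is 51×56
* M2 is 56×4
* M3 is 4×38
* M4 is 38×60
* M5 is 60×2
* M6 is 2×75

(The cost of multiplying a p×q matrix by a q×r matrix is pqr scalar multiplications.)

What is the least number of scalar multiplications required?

Adjacent pairs: M1M2 = 51·56·4 = 11424; M2M3 = 56·4·38 = 8512; M3M4 = 4·38·60 = 9120; M4M5 = 38·60·2 = 4560; M5M6 = 60·2·75 = 9000.
Length 3: M1..M3: k=1: 0+8512+51·56·38=117040; k=2: 11424+0+51·4·38=19176 → min 19176 | M2..M4: k=2: 0+9120+56·4·60=22560; k=3: 8512+0+56·38·60=136192 → min 22560 | M3..M5: k=3: 0+4560+4·38·2=4864; k=4: 9120+0+4·60·2=9600 → min 4864 | M4..M6: k=4: 0+9000+38·60·75=180000; k=5: 4560+0+38·2·75=10260 → min 10260.
Length 4: M1..M4: k=1: 0+22560+51·56·60=193920; k=2: 11424+9120+51·4·60=32784; k=3: 19176+0+51·38·60=135456 → min 32784 | M2..M5: k=2: 0+4864+56·4·2=5312; k=3: 8512+4560+56·38·2=17328; k=4: 22560+0+56·60·2=29280 → min 5312 | M3..M6: k=3: 0+10260+4·38·75=21660; k=4: 9120+9000+4·60·75=36120; k=5: 4864+0+4·2·75=5464 → min 5464.
Length 5: M1..M5: k=1: 0+5312+51·56·2=11024; k=2: 11424+4864+51·4·2=16696; k=3: 19176+4560+51·38·2=27612; k=4: 32784+0+51·60·2=38904 → min 11024 | M2..M6: k=2: 0+5464+56·4·75=22264; k=3: 8512+10260+56·38·75=178372; k=4: 22560+9000+56·60·75=283560; k=5: 5312+0+56·2·75=13712 → min 13712.
Length 6: M1..M6: k=1: 0+13712+51·56·75=227912; k=2: 11424+5464+51·4·75=32188; k=3: 19176+10260+51·38·75=174786; k=4: 32784+9000+51·60·75=271284; k=5: 11024+0+51·2·75=18674 → min 18674.
Optimal order: ((M1 (M2 (M3 (M4 M5)))) M6) with cost 18674.

18674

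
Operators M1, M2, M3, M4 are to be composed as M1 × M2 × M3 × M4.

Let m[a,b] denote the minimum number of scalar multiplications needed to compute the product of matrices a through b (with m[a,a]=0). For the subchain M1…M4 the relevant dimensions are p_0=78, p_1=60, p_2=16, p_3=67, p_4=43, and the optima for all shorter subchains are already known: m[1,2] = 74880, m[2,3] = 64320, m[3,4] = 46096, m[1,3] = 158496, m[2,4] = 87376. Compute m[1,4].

174640

m[1,4] = min over k∈[1,3] of m[1,k]+m[k+1,4]+p_{0}·p_k·p_{4}.
k=1: 0 + 87376 + 78·60·43 = 288616; k=2: 74880 + 46096 + 78·16·43 = 174640; k=3: 158496 + 0 + 78·67·43 = 383214.
Minimum: 174640 at k=2.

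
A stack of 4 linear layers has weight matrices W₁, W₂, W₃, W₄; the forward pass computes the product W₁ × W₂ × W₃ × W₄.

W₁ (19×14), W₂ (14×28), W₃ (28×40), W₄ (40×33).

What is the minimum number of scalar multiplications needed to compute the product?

42938

Adjacent pairs: W₁W₂ = 19·14·28 = 7448; W₂W₃ = 14·28·40 = 15680; W₃W₄ = 28·40·33 = 36960.
Length 3: W₁..W₃: k=1: 0+15680+19·14·40=26320; k=2: 7448+0+19·28·40=28728 → min 26320 | W₂..W₄: k=2: 0+36960+14·28·33=49896; k=3: 15680+0+14·40·33=34160 → min 34160.
Length 4: W₁..W₄: k=1: 0+34160+19·14·33=42938; k=2: 7448+36960+19·28·33=61964; k=3: 26320+0+19·40·33=51400 → min 42938.
Optimal order: (W₁ × ((W₂ × W₃) × W₄)) with cost 42938.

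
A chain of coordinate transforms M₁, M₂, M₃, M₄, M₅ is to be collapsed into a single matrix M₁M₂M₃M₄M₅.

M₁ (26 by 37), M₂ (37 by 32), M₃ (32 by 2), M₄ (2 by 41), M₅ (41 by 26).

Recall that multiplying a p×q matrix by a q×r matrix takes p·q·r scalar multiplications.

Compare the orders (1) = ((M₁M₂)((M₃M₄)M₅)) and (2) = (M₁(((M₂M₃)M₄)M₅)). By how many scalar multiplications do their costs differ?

19296

Order (1) = ((M₁M₂)((M₃M₄)M₅)): (M₁M₂): 26×37 by 37×32 → 26×32, cost 26·37·32 = 30784; (M₃M₄): 32×2 by 2×41 → 32×41, cost 32·2·41 = 2624; ((M₃M₄)M₅): 32×41 by 41×26 → 32×26, cost 32·41·26 = 34112; cumulative 36736; ((M₁M₂)((M₃M₄)M₅)): 26×32 by 32×26 → 26×26, cost 26·32·26 = 21632; cumulative 89152. Total 89152.
Order (2) = (M₁(((M₂M₃)M₄)M₅)): (M₂M₃): 37×32 by 32×2 → 37×2, cost 37·32·2 = 2368; ((M₂M₃)M₄): 37×2 by 2×41 → 37×41, cost 37·2·41 = 3034; cumulative 5402; (((M₂M₃)M₄)M₅): 37×41 by 41×26 → 37×26, cost 37·41·26 = 39442; cumulative 44844; (M₁(((M₂M₃)M₄)M₅)): 26×37 by 37×26 → 26×26, cost 26·37·26 = 25012; cumulative 69856. Total 69856.
Difference: |89152 − 69856| = 19296.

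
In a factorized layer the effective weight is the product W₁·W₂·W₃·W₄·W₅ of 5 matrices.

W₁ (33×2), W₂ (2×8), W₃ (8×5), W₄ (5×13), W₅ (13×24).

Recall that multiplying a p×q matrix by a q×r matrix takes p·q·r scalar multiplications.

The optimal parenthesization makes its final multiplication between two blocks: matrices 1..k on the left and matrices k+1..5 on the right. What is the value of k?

Adjacent pairs: W₁W₂ = 33·2·8 = 528; W₂W₃ = 2·8·5 = 80; W₃W₄ = 8·5·13 = 520; W₄W₅ = 5·13·24 = 1560.
Length 3: W₁..W₃: k=1: 0+80+33·2·5=410; k=2: 528+0+33·8·5=1848 → min 410 | W₂..W₄: k=2: 0+520+2·8·13=728; k=3: 80+0+2·5·13=210 → min 210 | W₃..W₅: k=3: 0+1560+8·5·24=2520; k=4: 520+0+8·13·24=3016 → min 2520.
Length 4: W₁..W₄: k=1: 0+210+33·2·13=1068; k=2: 528+520+33·8·13=4480; k=3: 410+0+33·5·13=2555 → min 1068 | W₂..W₅: k=2: 0+2520+2·8·24=2904; k=3: 80+1560+2·5·24=1880; k=4: 210+0+2·13·24=834 → min 834.
Top-level splits: k=1: (W₁..W₁)·(W₂..W₅) → 0+834+33·2·24 = 2418; k=2: (W₁..W₂)·(W₃..W₅) → 528+2520+33·8·24 = 9384; k=3: (W₁..W₃)·(W₄..W₅) → 410+1560+33·5·24 = 5930; k=4: (W₁..W₄)·(W₅..W₅) → 1068+0+33·13·24 = 11364.
Best split is after W₁, i.e. k = 1.

1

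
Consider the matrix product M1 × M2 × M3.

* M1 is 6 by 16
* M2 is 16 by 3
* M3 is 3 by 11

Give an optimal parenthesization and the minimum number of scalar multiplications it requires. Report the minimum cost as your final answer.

486

(M1 × (M2 × M3)): cost 1584.
((M1 × M2) × M3): cost 486.
Optimal: ((M1 × M2) × M3) with cost 486.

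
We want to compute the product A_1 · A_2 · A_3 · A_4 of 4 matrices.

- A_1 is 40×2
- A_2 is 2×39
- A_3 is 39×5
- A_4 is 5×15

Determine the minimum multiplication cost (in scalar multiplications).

1740

Adjacent pairs: A_1A_2 = 40·2·39 = 3120; A_2A_3 = 2·39·5 = 390; A_3A_4 = 39·5·15 = 2925.
Length 3: A_1..A_3: k=1: 0+390+40·2·5=790; k=2: 3120+0+40·39·5=10920 → min 790 | A_2..A_4: k=2: 0+2925+2·39·15=4095; k=3: 390+0+2·5·15=540 → min 540.
Length 4: A_1..A_4: k=1: 0+540+40·2·15=1740; k=2: 3120+2925+40·39·15=29445; k=3: 790+0+40·5·15=3790 → min 1740.
Optimal order: (A_1 · ((A_2 · A_3) · A_4)) with cost 1740.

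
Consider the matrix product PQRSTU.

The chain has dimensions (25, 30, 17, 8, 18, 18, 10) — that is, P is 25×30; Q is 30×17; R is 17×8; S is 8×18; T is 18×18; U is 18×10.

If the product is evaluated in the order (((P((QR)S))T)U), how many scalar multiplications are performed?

(QR): 30×17 by 17×8 → 30×8, cost 30·17·8 = 4080
((QR)S): 30×8 by 8×18 → 30×18, cost 30·8·18 = 4320; cumulative 8400
(P((QR)S)): 25×30 by 30×18 → 25×18, cost 25·30·18 = 13500; cumulative 21900
((P((QR)S))T): 25×18 by 18×18 → 25×18, cost 25·18·18 = 8100; cumulative 30000
(((P((QR)S))T)U): 25×18 by 18×10 → 25×10, cost 25·18·10 = 4500; cumulative 34500
Total: 34500 scalar multiplications.

34500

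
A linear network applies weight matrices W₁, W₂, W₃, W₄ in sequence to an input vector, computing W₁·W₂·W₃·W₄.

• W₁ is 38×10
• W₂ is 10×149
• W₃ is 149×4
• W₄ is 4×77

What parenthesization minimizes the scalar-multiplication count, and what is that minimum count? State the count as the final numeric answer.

19184

Adjacent pairs: W₁W₂ = 38·10·149 = 56620; W₂W₃ = 10·149·4 = 5960; W₃W₄ = 149·4·77 = 45892.
Length 3: W₁..W₃: k=1: 0+5960+38·10·4=7480; k=2: 56620+0+38·149·4=79268 → min 7480 | W₂..W₄: k=2: 0+45892+10·149·77=160622; k=3: 5960+0+10·4·77=9040 → min 9040.
Length 4: W₁..W₄: k=1: 0+9040+38·10·77=38300; k=2: 56620+45892+38·149·77=538486; k=3: 7480+0+38·4·77=19184 → min 19184.
Optimal parenthesization: ((W₁·(W₂·W₃))·W₄) with cost 19184.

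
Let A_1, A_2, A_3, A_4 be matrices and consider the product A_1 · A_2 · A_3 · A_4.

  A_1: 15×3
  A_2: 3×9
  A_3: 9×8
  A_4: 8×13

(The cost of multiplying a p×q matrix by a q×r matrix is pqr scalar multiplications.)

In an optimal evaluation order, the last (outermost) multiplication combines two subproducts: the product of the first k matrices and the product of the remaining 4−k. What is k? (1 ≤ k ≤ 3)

1

Adjacent pairs: A_1A_2 = 15·3·9 = 405; A_2A_3 = 3·9·8 = 216; A_3A_4 = 9·8·13 = 936.
Length 3: A_1..A_3: k=1: 0+216+15·3·8=576; k=2: 405+0+15·9·8=1485 → min 576 | A_2..A_4: k=2: 0+936+3·9·13=1287; k=3: 216+0+3·8·13=528 → min 528.
Top-level splits: k=1: (A_1..A_1)·(A_2..A_4) → 0+528+15·3·13 = 1113; k=2: (A_1..A_2)·(A_3..A_4) → 405+936+15·9·13 = 3096; k=3: (A_1..A_3)·(A_4..A_4) → 576+0+15·8·13 = 2136.
Best split is after A_1, i.e. k = 1.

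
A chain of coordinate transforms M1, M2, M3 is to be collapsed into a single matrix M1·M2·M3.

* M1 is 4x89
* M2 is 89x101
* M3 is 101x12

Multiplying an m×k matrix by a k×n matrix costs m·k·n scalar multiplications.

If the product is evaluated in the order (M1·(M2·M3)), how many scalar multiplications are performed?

(M2·M3): 89×101 by 101×12 → 89×12, cost 89·101·12 = 107868
(M1·(M2·M3)): 4×89 by 89×12 → 4×12, cost 4·89·12 = 4272; cumulative 112140
Total: 112140 scalar multiplications.

112140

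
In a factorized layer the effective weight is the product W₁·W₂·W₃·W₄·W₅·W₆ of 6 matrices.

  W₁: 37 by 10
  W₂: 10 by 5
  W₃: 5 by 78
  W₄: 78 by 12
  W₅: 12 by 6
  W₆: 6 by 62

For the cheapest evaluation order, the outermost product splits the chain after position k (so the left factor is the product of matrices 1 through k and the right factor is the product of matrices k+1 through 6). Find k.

2

Adjacent pairs: W₁W₂ = 37·10·5 = 1850; W₂W₃ = 10·5·78 = 3900; W₃W₄ = 5·78·12 = 4680; W₄W₅ = 78·12·6 = 5616; W₅W₆ = 12·6·62 = 4464.
Length 3: W₁..W₃: k=1: 0+3900+37·10·78=32760; k=2: 1850+0+37·5·78=16280 → min 16280 | W₂..W₄: k=2: 0+4680+10·5·12=5280; k=3: 3900+0+10·78·12=13260 → min 5280 | W₃..W₅: k=3: 0+5616+5·78·6=7956; k=4: 4680+0+5·12·6=5040 → min 5040 | W₄..W₆: k=4: 0+4464+78·12·62=62496; k=5: 5616+0+78·6·62=34632 → min 34632.
Length 4: W₁..W₄: k=1: 0+5280+37·10·12=9720; k=2: 1850+4680+37·5·12=8750; k=3: 16280+0+37·78·12=50912 → min 8750 | W₂..W₅: k=2: 0+5040+10·5·6=5340; k=3: 3900+5616+10·78·6=14196; k=4: 5280+0+10·12·6=6000 → min 5340 | W₃..W₆: k=3: 0+34632+5·78·62=58812; k=4: 4680+4464+5·12·62=12864; k=5: 5040+0+5·6·62=6900 → min 6900.
Length 5: W₁..W₅: k=1: 0+5340+37·10·6=7560; k=2: 1850+5040+37·5·6=8000; k=3: 16280+5616+37·78·6=39212; k=4: 8750+0+37·12·6=11414 → min 7560 | W₂..W₆: k=2: 0+6900+10·5·62=10000; k=3: 3900+34632+10·78·62=86892; k=4: 5280+4464+10·12·62=17184; k=5: 5340+0+10·6·62=9060 → min 9060.
Top-level splits: k=1: (W₁..W₁)·(W₂..W₆) → 0+9060+37·10·62 = 32000; k=2: (W₁..W₂)·(W₃..W₆) → 1850+6900+37·5·62 = 20220; k=3: (W₁..W₃)·(W₄..W₆) → 16280+34632+37·78·62 = 229844; k=4: (W₁..W₄)·(W₅..W₆) → 8750+4464+37·12·62 = 40742; k=5: (W₁..W₅)·(W₆..W₆) → 7560+0+37·6·62 = 21324.
Best split is after W₂, i.e. k = 2.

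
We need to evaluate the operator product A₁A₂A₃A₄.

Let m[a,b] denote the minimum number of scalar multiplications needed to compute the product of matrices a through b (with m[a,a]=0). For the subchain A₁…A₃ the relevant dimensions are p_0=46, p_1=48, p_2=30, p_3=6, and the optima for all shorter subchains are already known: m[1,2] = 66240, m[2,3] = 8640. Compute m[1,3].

21888

m[1,3] = min over k∈[1,2] of m[1,k]+m[k+1,3]+p_{0}·p_k·p_{3}.
k=1: 0 + 8640 + 46·48·6 = 21888; k=2: 66240 + 0 + 46·30·6 = 74520.
Minimum: 21888 at k=1.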